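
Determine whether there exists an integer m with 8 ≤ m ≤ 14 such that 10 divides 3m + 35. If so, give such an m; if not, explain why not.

At m = 8, 3·8 + 35 = 59 ≡ 9 (mod 10), and each step in m adds 3, giving residues 9, 2, 5, 8, 1, 4, 7 for m = 8, 9, …, 14.
Since 0 is absent from this list, 10 ∤ 3m + 35 for every m with 8 ≤ m ≤ 14.

No such integer m in that range exists.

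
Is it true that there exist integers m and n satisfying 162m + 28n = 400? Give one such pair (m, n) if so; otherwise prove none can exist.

m = 8, n = -32

gcd(162, 28) = 2, and 2 divides 400, so integer solutions exist.
Dividing through by 2 reduces the equation to 81m + 14n = 200.
Run the Euclidean algorithm on 81 and 14: 81 = 5·14 + 11, 14 = 1·11 + 3, 11 = 3·3 + 2, 3 = 1·2 + 1, 2 = 2·1 + 0.
Unwinding: 1 = 3 − 1·2 = 3 − (11 − 3·3) = −11 + 4·3 = −11 + 4·(14 − 1·11) = 4·14 − 5·11 = 4·14 − 5·(81 − 5·14) = −5·81 + 29·14, i.e. 81·(-5) + 14·29 = 1.
Times 200: 81·(-1000) + 14·5800 = 200, so (-1000, 5800) solves it.
The general solution is m = -1000 + 14k, n = 5800 − 81k; taking k = 72 gives the smaller pair m = 8, n = -32.
Check: 162·8 + 28·(-32) = 1296 − 896 = 400. ✓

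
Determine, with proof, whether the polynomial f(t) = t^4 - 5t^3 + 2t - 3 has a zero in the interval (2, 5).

Such a root exists.

f(2) = -23 and f(5) = 7, which have opposite signs.
Since f is a polynomial it is continuous on [2, 5].
By the Intermediate Value Theorem f must vanish at some point of (2, 5).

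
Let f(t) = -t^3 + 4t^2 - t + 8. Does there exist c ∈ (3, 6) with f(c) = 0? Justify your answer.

f(3) = 14 and f(6) = -70, which have opposite signs.
Since f is a polynomial it is continuous on [3, 6].
By the Intermediate Value Theorem f must vanish at some point of (3, 6).

Such a root exists.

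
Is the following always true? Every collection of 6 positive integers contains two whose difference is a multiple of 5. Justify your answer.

Each integer lies in one of the 5 residue classes modulo 5.
Since 6 > 5, two of the 6 integers must share a residue class by the pigeonhole principle; call them a and b.
Equal remainders mean a − b ≡ 0 (mod 5), so 5 divides their difference.

Yes.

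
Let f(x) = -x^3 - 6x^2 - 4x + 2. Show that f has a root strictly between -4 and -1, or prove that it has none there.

f(-4) = -14 and f(-1) = 1, which have opposite signs.
f is continuous everywhere (it is a polynomial), in particular on [-4, -1].
By the Intermediate Value Theorem, f takes the value 0 somewhere in the open interval.

Yes, f has a root in the interval.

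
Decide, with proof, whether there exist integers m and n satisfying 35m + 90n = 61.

Any value of 35m + 90n is a multiple of gcd(35, 90) = 5.
But 61 is not a multiple of 5 (it leaves remainder 1).
So the equation is unsolvable over ℤ.

There are no such integers.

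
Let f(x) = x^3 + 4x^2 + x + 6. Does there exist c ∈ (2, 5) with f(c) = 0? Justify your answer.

No such root exists.

The endpoint values f(2) = 32 and f(5) = 236 are both positive. Claim: f(x) > 0 for every x in (2, 5).
Substitute x = 2 + u, where 0 < u < 3 on the interval. Expanding, f(2 + u) = u^3 + 10u^2 + 29u + 32.
The nonzero coefficients here are all positive, so for u > 0 every term is positive (or zero), and the constant term 32 is strictly positive.
So f is strictly positive on (2, 5); no root exists in the interval.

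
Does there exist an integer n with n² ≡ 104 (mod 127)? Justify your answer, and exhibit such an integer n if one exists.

n = 55 works: 55² = 3025, and 3025 − 104 = 2921 = 23·127.

n = 55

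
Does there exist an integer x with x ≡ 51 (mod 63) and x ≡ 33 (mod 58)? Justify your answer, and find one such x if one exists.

Since 63 and 58 share no common factor, CRT says the pair of congruences has a solution (unique mod 3654).
Any solution of the first congruence is x = 51 + 63t; substituting into the second, 63t ≡ 33 − 51 ≡ 40 (mod 58).
63 ≡ 5 (mod 58), so this reads 5t ≡ 40 (mod 58). To invert 5 modulo 58: 58 = 11·5 + 3, 5 = 1·3 + 2, 3 = 1·2 + 1, 2 = 2·1 + 0, and unwinding, 1 = 3 − 1·2 = 3 − (5 − 1·3) = −5 + 2·3 = −5 + 2·(58 − 11·5) = 2·58 − 23·5. Thus 5⁻¹ ≡ -23 ≡ 35 (mod 58).
Therefore t ≡ 35·40 = 1400 ≡ 8 (mod 58).
Taking t = 8 gives x = 51 + 63·8 = 555.
Indeed 555 ≡ 51 (mod 63) and 555 ≡ 33 (mod 58).

x = 555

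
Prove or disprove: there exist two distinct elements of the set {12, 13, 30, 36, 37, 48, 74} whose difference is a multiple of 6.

Reduce each element mod 6: 12↦0, 13↦1, 30↦0, 36↦0, 37↦1, 48↦0, 74↦2. The residue 0 repeats (at 12 and 30), and 30 − 12 = 18 = 3·6.

Yes: 12 and 30.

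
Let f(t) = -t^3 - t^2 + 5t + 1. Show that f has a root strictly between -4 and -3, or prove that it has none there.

No such root exists.

f(-4) = 29 and f(-3) = 4, both positive, so a sign-change argument is unavailable; we show f keeps this sign on the whole interval.
Substitute t = -3 − u, where 0 < u < 1 on the interval. Expanding, f(-3 − u) = u^3 + 8u^2 + 16u + 4.
The nonzero coefficients here are all positive, so for u > 0 every term is positive (or zero), and the constant term 4 is strictly positive.
So f is strictly positive on (-4, -3); no root exists in the interval.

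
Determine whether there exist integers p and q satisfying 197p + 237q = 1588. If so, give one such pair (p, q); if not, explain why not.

197 and 237 are coprime, so 197p + 237q ranges over all of ℤ.
Euclidean algorithm: 237 = 1·197 + 40, 197 = 4·40 + 37, 40 = 1·37 + 3, 37 = 12·3 + 1, 3 = 3·1 + 0.
Back-substituting, 1 = 37 − 12·3 = 37 − 12·(40 − 1·37) = −12·40 + 13·37 = −12·40 + 13·(197 − 4·40) = 13·197 − 64·40 = 13·197 − 64·(237 − 1·197) = −64·237 + 77·197; that is, 197·77 + 237·(-64) = 1.
Times 1588: 197·122276 + 237·(-101632) = 1588, so (122276, -101632) solves it.
Subtracting 515·237 from p and adding 515·197 to q gives the tidier solution (221, -177).
Check: 197·221 + 237·(-177) = 43537 − 41949 = 1588. ✓

p = 221, q = -177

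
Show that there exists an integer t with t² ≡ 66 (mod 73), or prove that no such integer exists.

73 is prime, so by Euler's criterion 66 is a square mod 73 iff 66^((73−1)/2) = 66^36 ≡ 1 (mod 73).
Repeated squaring mod 73: 66^2 = 4356 ≡ 49; 66^4 ≡ 49² = 2401 ≡ 65; 66^8 ≡ 65² = 4225 ≡ 64; 66^16 ≡ 64² = 4096 ≡ 8; 66^32 ≡ 8² = 64 ≡ 64.
Since 36 = 32 + 4, 66^36 ≡ 64 · 65; multiplying out mod 73: 64·65 = 4160 ≡ 72. Thus 66^36 ≡ 72 ≡ −1 (mod 73).
By Euler's criterion 66 is a quadratic non-residue mod 73: no t satisfies t² ≡ 66 (mod 73).

There is no such integer.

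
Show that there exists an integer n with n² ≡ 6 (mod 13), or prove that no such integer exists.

Computing n² mod 13 for n = 0, 1, …, 6 (enough, by the symmetry n ↦ 13 − n) gives 0, 1, 4, 9, 3, 12, 10.
The set of squares mod 13 is therefore {0, 1, 3, 4, 9, 10, 12}, which does not contain 6.
Therefore n² ≡ 6 (mod 13) has no solution.

No such integer exists.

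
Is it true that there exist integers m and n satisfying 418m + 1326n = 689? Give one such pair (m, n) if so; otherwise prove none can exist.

No such integers exist.

gcd(418, 1326) = 2, so every integer of the form 418m + 1326n is a multiple of 2.
But 689 is not a multiple of 2 (it leaves remainder 1).
Therefore 418m + 1326n = 689 has no solution in integers.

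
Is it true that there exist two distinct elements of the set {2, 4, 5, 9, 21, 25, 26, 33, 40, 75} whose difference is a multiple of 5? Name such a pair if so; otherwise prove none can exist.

The pair (4, 9) works.

4 mod 5 = 4 and 9 mod 5 = 4, so 9 − 4 = 5 = 1·5.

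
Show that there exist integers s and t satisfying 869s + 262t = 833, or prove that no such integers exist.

Since gcd(869, 262) = 1, every integer is an integer combination of 869 and 262.
Dividing repeatedly: 869 = 3·262 + 83, 262 = 3·83 + 13, 83 = 6·13 + 5, 13 = 2·5 + 3, 5 = 1·3 + 2, 3 = 1·2 + 1, 2 = 2·1 + 0.
Working back up the chain: 1 = 3 − 1·2 = 3 − (5 − 1·3) = −5 + 2·3 = −5 + 2·(13 − 2·5) = 2·13 − 5·5 = 2·13 − 5·(83 − 6·13) = −5·83 + 32·13 = −5·83 + 32·(262 − 3·83) = 32·262 − 101·83 = 32·262 − 101·(869 − 3·262) = −101·869 + 335·262. So 869·(-101) + 262·335 = 1.
Multiplying through by 833: s = (-101)·833 = -84133, t = 335·833 = 279055 is a solution.
Adding 322·262 to s and subtracting 322·869 from t gives the tidier solution (231, -763).
Indeed 869·231 + 262·(-763) = 200739 − 199906 = 833.

s = 231, t = -763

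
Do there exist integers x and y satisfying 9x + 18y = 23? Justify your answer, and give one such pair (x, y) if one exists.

There are no such integers.

Any value of 9x + 18y is a multiple of gcd(9, 18) = 9.
But 23 = 9·2 + 5, so 9 ∤ 23.
Therefore 9x + 18y = 23 has no solution in integers.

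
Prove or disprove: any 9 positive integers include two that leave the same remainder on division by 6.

Yes.

Partition the integers by their residue mod 6; there are 6 classes.
Placing 9 integers into 6 classes, some class receives at least two — say a and b.
So a and b have equal remainders mod 6, which is exactly what was to be shown.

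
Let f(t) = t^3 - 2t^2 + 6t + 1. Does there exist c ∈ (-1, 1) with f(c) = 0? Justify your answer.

f(-1) = -8 and f(1) = 6, which have opposite signs.
As a polynomial, f is continuous on every closed interval.
So by the Intermediate Value Theorem there is a c strictly between -1 and 1 with f(c) = 0.

Such a root exists.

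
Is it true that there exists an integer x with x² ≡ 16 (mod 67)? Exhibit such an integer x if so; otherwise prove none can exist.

x = 4

Take x = 4. Then 4² = 16, and since 0 ≤ 16 < 67 this is already reduced: 4² ≡ 16 (mod 67).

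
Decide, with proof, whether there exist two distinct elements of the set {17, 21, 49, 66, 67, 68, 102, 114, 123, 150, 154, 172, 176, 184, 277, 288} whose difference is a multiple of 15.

Reduce each element mod 15: 17↦2, 21↦6, 49↦4, 66↦6, 67↦7, 68↦8, 102↦12, 114↦9, 123↦3, 150↦0, 154↦4, 172↦7, 176↦11, 184↦4, 277↦7, 288↦3. The residue 6 repeats (at 21 and 66), and 66 − 21 = 45 = 3·15.

The pair (21, 66) works.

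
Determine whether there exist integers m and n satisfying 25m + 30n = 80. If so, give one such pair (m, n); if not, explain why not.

Since gcd(25, 30) = 5 and 80 = 5·16, Bézout's identity guarantees a solution.
Dividing through by 5 reduces the equation to 5m + 6n = 16.
Euclidean algorithm: 6 = 1·5 + 1, 5 = 5·1 + 0.
Working back up the chain: 1 = 6 − 1·5. So 5·(-1) + 6·1 = 1.
Multiplying through by 16: m = (-1)·16 = -16, n = 1·16 = 16 is a solution.
The general solution is m = -16 + 6k, n = 16 − 5k; taking k = 3 gives the smaller pair m = 2, n = 1.
Indeed 25·2 + 30·1 = 50 + 30 = 80.

m = 2, n = 1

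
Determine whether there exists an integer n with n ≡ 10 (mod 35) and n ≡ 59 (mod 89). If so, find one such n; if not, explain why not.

The moduli 35 and 89 are coprime, so by the Chinese Remainder Theorem a unique solution modulo 3115 exists.
Write n = 10 + 35t and require 10 + 35t ≡ 59 (mod 89), i.e. 35t ≡ 49 (mod 89).
Since 35·28 = 980 = 11·89 + 1, the inverse of 35 mod 89 is 28.
Therefore t ≡ 28·49 = 1372 ≡ 37 (mod 89).
With t = 37: n = 10 + 35·37 = 1305.
Indeed 1305 ≡ 10 (mod 35) and 1305 ≡ 59 (mod 89).

n = 1305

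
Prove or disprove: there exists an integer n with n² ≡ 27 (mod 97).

Take n = 67. Then 67² = 4489 = 46·97 + 27, so 67² ≡ 27 (mod 97).

n = 67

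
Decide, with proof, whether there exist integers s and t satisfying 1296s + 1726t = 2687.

There are no such integers.

Any value of 1296s + 1726t is a multiple of gcd(1296, 1726) = 2.
However 2687 leaves remainder 1 on division by 2.
Therefore 1296s + 1726t = 2687 has no solution in integers.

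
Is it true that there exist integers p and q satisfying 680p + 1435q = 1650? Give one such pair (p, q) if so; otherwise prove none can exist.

Since gcd(680, 1435) = 5 and 1650 = 5·330, Bézout's identity guarantees a solution.
Dividing through by 5 reduces the equation to 136p + 287q = 330.
Run the Euclidean algorithm on 287 and 136: 287 = 2·136 + 15, 136 = 9·15 + 1, 15 = 15·1 + 0.
Back-substituting, 1 = 136 − 9·15 = 136 − 9·(287 − 2·136) = −9·287 + 19·136; that is, 136·19 + 287·(-9) = 1.
Times 330: 136·6270 + 287·(-2970) = 330, so (6270, -2970) solves it.
Shifting by a multiple of (287, −136) keeps it a solution: p = 6270 − 21·287 = 243, q = -2970 + 21·136 = -114.
Check: 680·243 + 1435·(-114) = 165240 − 163590 = 1650. ✓

p = 243, q = -114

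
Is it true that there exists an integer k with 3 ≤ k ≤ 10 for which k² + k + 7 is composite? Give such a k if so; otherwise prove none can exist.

k = 7

At k = 7: 7² + 7 + 7 = 63 = 3·21, which is composite.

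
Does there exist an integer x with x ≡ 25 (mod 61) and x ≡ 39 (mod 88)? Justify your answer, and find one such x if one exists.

The moduli 61 and 88 are coprime, so by the Chinese Remainder Theorem a unique solution modulo 5368 exists.
Any solution of the first congruence is x = 25 + 61t; substituting into the second, 61t ≡ 39 − 25 ≡ 14 (mod 88).
Note 61·13 = 793 ≡ 1 (mod 88) (as 793 − 1 = 9·88), so 61⁻¹ ≡ 13.
Therefore t ≡ 13·14 = 182 ≡ 6 (mod 88).
With t = 6: x = 25 + 61·6 = 391.
Check: 391 mod 61 = 25, 391 mod 88 = 39. ✓

x = 391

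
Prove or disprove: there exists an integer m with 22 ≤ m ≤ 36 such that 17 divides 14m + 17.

m = 34

For m = 22, 23, …, 33 the values 325, 339, 353, 367, 381, 395, 409, 423, 437, 451, 465, 479 are not multiples of 17. Try m = 34: 14·34 + 17 = 493 = 29·17, which is divisible by 17.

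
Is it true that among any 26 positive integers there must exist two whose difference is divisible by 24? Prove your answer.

True.

Each integer lies in one of the 24 residue classes modulo 24.
With 26 integers and only 24 classes, the pigeonhole principle forces two of them, say a and b, into the same class.
Then a ≡ b (mod 24), i.e. 24 ∣ (a − b).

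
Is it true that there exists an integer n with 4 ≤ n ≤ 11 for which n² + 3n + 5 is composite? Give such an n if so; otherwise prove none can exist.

At n = 8: 8² + 3·8 + 5 = 93 = 3·31, which is composite.

n = 8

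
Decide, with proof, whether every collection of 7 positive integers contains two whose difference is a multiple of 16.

No, the set {38, 39, 40, 41, 42, 43, 44} is a counterexample.

Consider the 7 integers 38, 39, …, 44. They lie in distinct residue classes modulo 16, since 7 ≤ 16.
The differences between them range over 1, …, 6, none of which is divisible by 16.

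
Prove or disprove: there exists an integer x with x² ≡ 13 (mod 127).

Take x = 34. Then 34² = 1156 = 9·127 + 13, so 34² ≡ 13 (mod 127).

x = 34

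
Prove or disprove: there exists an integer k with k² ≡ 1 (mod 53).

k = 52 works: 52² = 2704, and 2704 − 1 = 2703 = 51·53.

k = 52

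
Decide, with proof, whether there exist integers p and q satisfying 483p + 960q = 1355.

Any value of 483p + 960q is a multiple of gcd(483, 960) = 3.
However 1355 leaves remainder 2 on division by 3.
So the equation is unsolvable over ℤ.

No such integers exist.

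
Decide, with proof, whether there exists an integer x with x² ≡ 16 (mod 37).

x = 33

x = 33 works: 33² = 1089, and 1089 − 16 = 1073 = 29·37.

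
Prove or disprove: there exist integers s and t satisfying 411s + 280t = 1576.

s = 136, t = -194

Since gcd(411, 280) = 1, every integer is an integer combination of 411 and 280.
Dividing repeatedly: 411 = 1·280 + 131, 280 = 2·131 + 18, 131 = 7·18 + 5, 18 = 3·5 + 3, 5 = 1·3 + 2, 3 = 1·2 + 1, 2 = 2·1 + 0.
Back-substituting, 1 = 3 − 1·2 = 3 − (5 − 1·3) = −5 + 2·3 = −5 + 2·(18 − 3·5) = 2·18 − 7·5 = 2·18 − 7·(131 − 7·18) = −7·131 + 51·18 = −7·131 + 51·(280 − 2·131) = 51·280 − 109·131 = 51·280 − 109·(411 − 1·280) = −109·411 + 160·280; that is, 411·(-109) + 280·160 = 1.
Multiplying through by 1576: s = (-109)·1576 = -171784, t = 160·1576 = 252160 is a solution.
Shifting by a multiple of (280, −411) keeps it a solution: s = -171784 + 614·280 = 136, t = 252160 − 614·411 = -194.
Indeed 411·136 + 280·(-194) = 55896 − 54320 = 1576.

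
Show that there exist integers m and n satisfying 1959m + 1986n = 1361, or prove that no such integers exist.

No, no such integers exist.

Both 1959 and 1986 are divisible by gcd(1959, 1986) = 3, hence so is any combination 1959m + 1986n.
But 1361 = 3·453 + 2, so 3 ∤ 1361.
Hence no integers m, n satisfy the equation.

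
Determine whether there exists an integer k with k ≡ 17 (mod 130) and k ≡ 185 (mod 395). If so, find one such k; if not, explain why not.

No, no such integer exists.

gcd(130, 395) = 5. If k ≡ 17 (mod 130) and k ≡ 185 (mod 395), then k ≡ 17 (mod 5) and k ≡ 185 (mod 5).
These are incompatible: 17 − 185 = -168 is not divisible by 5.
Hence the system has no solution.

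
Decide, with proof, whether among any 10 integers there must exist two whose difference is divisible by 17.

No; for instance {69, 70, 71, 72, 73, 74, 75, 76, 77, 78} is a counterexample.

Try 10 consecutive integers, 69, 70, …, 78. Their remainders mod 17 are 1, 2, 3, 4, 5, 6, 7, 8, 9, 10 — pairwise different, as any 10 ≤ 17 consecutive integers have distinct residues.
Any two of them differ by at most 9 < 17 and by at least 1, so no difference is a multiple of 17.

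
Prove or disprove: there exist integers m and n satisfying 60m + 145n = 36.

gcd(60, 145) = 5, so every integer of the form 60m + 145n is a multiple of 5.
But 36 is not a multiple of 5 (it leaves remainder 1).
So the equation is unsolvable over ℤ.

No such integers exist.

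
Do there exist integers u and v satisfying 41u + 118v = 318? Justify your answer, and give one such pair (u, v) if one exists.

Since gcd(41, 118) = 1, every integer is an integer combination of 41 and 118.
Dividing repeatedly: 118 = 2·41 + 36, 41 = 1·36 + 5, 36 = 7·5 + 1, 5 = 5·1 + 0.
Working back up the chain: 1 = 36 − 7·5 = 36 − 7·(41 − 1·36) = −7·41 + 8·36 = −7·41 + 8·(118 − 2·41) = 8·118 − 23·41. So 41·(-23) + 118·8 = 1.
Scaling by 318 gives the particular solution (u, v) = (-7314, 2544).
Adding 62·118 to u and subtracting 62·41 from v gives the tidier solution (2, 2).
Indeed 41·2 + 118·2 = 82 + 236 = 318.

u = 2, v = 2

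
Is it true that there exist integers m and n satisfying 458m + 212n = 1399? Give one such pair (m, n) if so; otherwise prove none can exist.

No, no such integers exist.

gcd(458, 212) = 2, so every integer of the form 458m + 212n is a multiple of 2.
However 1399 leaves remainder 1 on division by 2.
Hence no integers m, n satisfy the equation.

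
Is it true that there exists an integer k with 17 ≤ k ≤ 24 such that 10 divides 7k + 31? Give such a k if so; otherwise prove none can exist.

At k = 17 we get 7·17 + 31 = 150, and 150 = 10·15.

k = 17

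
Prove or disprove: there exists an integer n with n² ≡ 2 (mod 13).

Computing n² mod 13 for n = 0, 1, …, 6 (enough, by the symmetry n ↦ 13 − n) gives 0, 1, 4, 9, 3, 12, 10.
The set of squares mod 13 is therefore {0, 1, 3, 4, 9, 10, 12}, which does not contain 2.
Therefore n² ≡ 2 (mod 13) has no solution.

There is no such integer.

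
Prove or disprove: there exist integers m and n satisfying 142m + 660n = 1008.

m = 114, n = -23

Since gcd(142, 660) = 2 and 1008 = 2·504, Bézout's identity guarantees a solution.
Dividing through by 2 reduces the equation to 71m + 330n = 504.
Run the Euclidean algorithm on 330 and 71: 330 = 4·71 + 46, 71 = 1·46 + 25, 46 = 1·25 + 21, 25 = 1·21 + 4, 21 = 5·4 + 1, 4 = 4·1 + 0.
Working back up the chain: 1 = 21 − 5·4 = 21 − 5·(25 − 1·21) = −5·25 + 6·21 = −5·25 + 6·(46 − 1·25) = 6·46 − 11·25 = 6·46 − 11·(71 − 1·46) = −11·71 + 17·46 = −11·71 + 17·(330 − 4·71) = 17·330 − 79·71. So 71·(-79) + 330·17 = 1.
Scaling by 504 gives the particular solution (m, n) = (-39816, 8568).
The general solution is m = -39816 + 330k, n = 8568 − 71k; taking k = 121 gives the smaller pair m = 114, n = -23.
Check: 142·114 + 660·(-23) = 16188 − 15180 = 1008. ✓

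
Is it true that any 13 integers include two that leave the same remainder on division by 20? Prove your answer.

No, the set {87, 88, 89, 90, 91, 92, 93, 94, 95, 96, 97, 98, 99} is a counterexample.

Consider the 13 integers 87, 88, …, 99. They lie in distinct residue classes modulo 20, since 13 ≤ 20.
So no two of them leave the same remainder on division by 20; the claim fails for this set.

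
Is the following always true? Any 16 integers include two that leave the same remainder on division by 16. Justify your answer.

No; for instance {32, 33, 34, 35, 36, 37, 38, 39, 40, 41, 42, 43, 44, 45, 46, 47} is a counterexample.

Try 16 consecutive integers, 32, 33, …, 47. Their remainders mod 16 are 0, 1, 2, 3, 4, 5, 6, 7, 8, 9, 10, 11, 12, 13, 14, 15 — pairwise different, as any 16 ≤ 16 consecutive integers have distinct residues.
Hence this collection has no pair with equal remainders mod 16, disproving the claim.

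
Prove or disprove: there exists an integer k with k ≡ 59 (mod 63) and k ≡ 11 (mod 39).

The moduli are not coprime: gcd(63, 39) = 3. Compatibility requires 3 ∣ (11 − 59) = -48, which holds, so solutions exist.
Put k = 59 + 63t, so we need 63t ≡ 30 (mod 39), equivalently (divide by 3) 21t ≡ 10 (mod 13).
21 ≡ 8 (mod 13), so this reads 8t ≡ 10 (mod 13). Invert 8 mod 13 by the Euclidean algorithm: 13 = 1·8 + 5, 8 = 1·5 + 3, 5 = 1·3 + 2, 3 = 1·2 + 1, 2 = 2·1 + 0; back-substituting, 1 = 3 − 1·2 = 3 − (5 − 1·3) = −5 + 2·3 = −5 + 2·(8 − 1·5) = 2·8 − 3·5 = 2·8 − 3·(13 − 1·8) = −3·13 + 5·8. Hence 8·5 ≡ 1, so 8⁻¹ ≡ 5 (mod 13).
Multiplying by 5: t ≡ 5·10 = 50 ≡ 11 (mod 13).
Then k = 59 + 63·11 = 752.
Check: 752 mod 63 = 59, 752 mod 39 = 11. ✓

k = 752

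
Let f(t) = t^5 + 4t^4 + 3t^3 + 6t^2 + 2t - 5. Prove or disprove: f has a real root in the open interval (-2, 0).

Such a root exists.

f(-2) = 23 and f(0) = -5, which have opposite signs.
f is continuous everywhere (it is a polynomial), in particular on [-2, 0].
By the Intermediate Value Theorem f must vanish at some point of (-2, 0).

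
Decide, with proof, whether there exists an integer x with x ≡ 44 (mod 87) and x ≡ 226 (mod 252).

gcd(87, 252) = 3. If x ≡ 44 (mod 87) and x ≡ 226 (mod 252), then x ≡ 44 (mod 3) and x ≡ 226 (mod 3).
These are incompatible: 44 − 226 = -182 is not divisible by 3.
So no integer satisfies both congruences.

There is no such integer.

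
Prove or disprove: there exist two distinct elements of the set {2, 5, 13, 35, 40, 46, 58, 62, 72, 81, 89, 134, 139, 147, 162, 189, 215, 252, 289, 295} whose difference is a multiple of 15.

Yes: 2 and 62.

2 mod 15 = 2 and 62 mod 15 = 2, so 62 − 2 = 60 = 4·15.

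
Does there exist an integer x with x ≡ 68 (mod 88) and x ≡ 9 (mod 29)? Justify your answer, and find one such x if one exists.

Since 88 and 29 share no common factor, CRT says the pair of congruences has a solution (unique mod 2552).
Any solution of the first congruence is x = 68 + 88t; substituting into the second, 88t ≡ 9 − 68 ≡ 28 (mod 29).
88 ≡ 1 (mod 29), so this reads 1t ≡ 28 (mod 29). So t ≡ 28 (mod 29).
Taking t = 28 gives x = 68 + 88·28 = 2532.
Check: 2532 mod 88 = 68, 2532 mod 29 = 9. ✓

x = 2532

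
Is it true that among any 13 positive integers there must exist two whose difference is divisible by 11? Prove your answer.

Partition the integers by their residue mod 11; there are 11 classes.
With 13 integers and only 11 classes, the pigeonhole principle forces two of them, say a and b, into the same class.
Their difference a − b is then a multiple of 11.

Yes.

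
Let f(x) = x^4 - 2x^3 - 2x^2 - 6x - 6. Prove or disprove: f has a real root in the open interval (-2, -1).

f(-2) = 30 and f(-1) = 1, both positive, so a sign-change argument is unavailable; we show f keeps this sign on the whole interval.
Substitute x = -1 − u, where 0 < u < 1 on the interval. Expanding, f(-1 − u) = u^4 + 6u^3 + 10u^2 + 12u + 1.
All 5 nonzero coefficients of this polynomial in u are positive; hence for u > 0 the value is a sum of positive terms (the constant 1 among them).
Therefore f(x) > 0 throughout (-2, -1), and f has no zero there.

f has no root in that interval.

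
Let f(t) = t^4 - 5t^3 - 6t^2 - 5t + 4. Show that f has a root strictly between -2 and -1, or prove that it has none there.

f(-2) = 46 and f(-1) = 9, both positive, so a sign-change argument is unavailable; we show f keeps this sign on the whole interval.
Substitute t = -1 − u, where 0 < u < 1 on the interval. Expanding, f(-1 − u) = u^4 + 9u^3 + 15u^2 + 12u + 9.
All 5 nonzero coefficients of this polynomial in u are positive; hence for u > 0 the value is a sum of positive terms (the constant 9 among them).
So f is strictly positive on (-2, -1); no root exists in the interval.

No such root exists.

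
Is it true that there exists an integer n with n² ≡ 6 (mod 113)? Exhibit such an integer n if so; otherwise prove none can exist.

There is no such integer.

113 is prime, so by Euler's criterion 6 is a square mod 113 iff 6^((113−1)/2) = 6^56 ≡ 1 (mod 113).
Squaring successively (mod 113): 6^2 = 36 ≡ 36; 6^4 ≡ 36² = 1296 ≡ 53; 6^8 ≡ 53² = 2809 ≡ 97; 6^16 ≡ 97² = 9409 ≡ 30; 6^32 ≡ 30² = 900 ≡ 109.
Since 56 = 32 + 16 + 8, 6^56 ≡ 109 · 30 · 97; multiplying out mod 113: 109·30 = 3270 ≡ 106, then 106·97 = 10282 ≡ 112. Thus 6^56 ≡ 112 ≡ −1 (mod 113).
The value −1 means 6 is a non-residue modulo 113, so n² ≡ 6 (mod 113) is impossible.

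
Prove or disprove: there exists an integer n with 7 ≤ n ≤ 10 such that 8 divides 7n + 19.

The values of 7n + 19 for n = 7, 8, 9, 10 are 68, 75, 82, 89; reduced mod 8 these are 4, 3, 2, 1.
The residue 0 does not occur, so no n in [7, 10] makes 7n + 19 a multiple of 8.

No such integer n in that range exists.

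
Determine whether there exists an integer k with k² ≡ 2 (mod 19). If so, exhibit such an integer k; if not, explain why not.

Computing k² mod 19 for k = 0, 1, …, 9 (enough, by the symmetry k ↦ 19 − k) gives 0, 1, 4, 9, 16, 6, 17, 11, 7, 5.
The set of squares mod 19 is therefore {0, 1, 4, 5, 6, 7, 9, 11, 16, 17}, which does not contain 2.
Therefore k² ≡ 2 (mod 19) has no solution.

There is no such integer.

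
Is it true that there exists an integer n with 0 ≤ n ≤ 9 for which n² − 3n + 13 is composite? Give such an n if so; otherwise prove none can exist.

The values for n = 0, 1, …, 9 are 13, 11, 11, 13, 17, 23, 31, 41, 53, 67, and each of these is prime.
So no value in the range makes the expression composite.

No such integer n in that range exists.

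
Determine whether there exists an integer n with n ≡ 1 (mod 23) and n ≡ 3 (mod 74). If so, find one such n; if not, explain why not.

n = 1335

Since 23 and 74 share no common factor, CRT says the pair of congruences has a solution (unique mod 1702).
Write n = 1 + 23t and require 1 + 23t ≡ 3 (mod 74), i.e. 23t ≡ 2 (mod 74).
Note 23·29 = 667 ≡ 1 (mod 74) (as 667 − 1 = 9·74), so 23⁻¹ ≡ 29.
Therefore t ≡ 29·2 = 58 (mod 74).
With t = 58: n = 1 + 23·58 = 1335.
Indeed 1335 ≡ 1 (mod 23) and 1335 ≡ 3 (mod 74).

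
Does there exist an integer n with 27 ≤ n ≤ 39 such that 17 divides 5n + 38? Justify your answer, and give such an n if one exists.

No, no such integer n in that range exists.

At n = 27, 5·27 + 38 = 173 ≡ 3 (mod 17), and each step in n adds 5, giving residues 3, 8, 13, 1, 6, 11, 16, 4, 9, 14, 2, 7, 12 for n = 27, 28, …, 39.
None is 0, so 17 never divides 5n + 38 on this range.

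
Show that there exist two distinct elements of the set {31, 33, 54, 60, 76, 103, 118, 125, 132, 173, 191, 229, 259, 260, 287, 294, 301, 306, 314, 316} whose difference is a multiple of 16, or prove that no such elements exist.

Reduce each element mod 16: 31↦15, 33↦1, 54↦6, 60↦12, 76↦12, 103↦7, 118↦6, 125↦13, 132↦4, 173↦13, 191↦15, 229↦5, 259↦3, 260↦4, 287↦15, 294↦6, 301↦13, 306↦2, 314↦10, 316↦12. The residue 15 repeats (at 31 and 191), and 191 − 31 = 160 = 10·16.

Yes: 31 and 191.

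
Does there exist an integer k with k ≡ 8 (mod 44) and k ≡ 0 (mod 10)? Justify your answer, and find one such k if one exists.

The moduli are not coprime: gcd(44, 10) = 2. Compatibility requires 2 ∣ (0 − 8) = -8, which holds, so solutions exist.
List candidates k ≡ 8 (mod 44): 8, 52, 96, 140. Modulo 10 these are 8, 2, 6, 0; 140 gives 0 as required.
Indeed 140 ≡ 8 (mod 44) and 140 ≡ 0 (mod 10).

k = 140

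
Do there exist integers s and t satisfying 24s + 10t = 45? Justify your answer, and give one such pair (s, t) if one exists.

gcd(24, 10) = 2, so every integer of the form 24s + 10t is a multiple of 2.
But 45 = 2·22 + 1, so 2 ∤ 45.
So the equation is unsolvable over ℤ.

There are no such integers.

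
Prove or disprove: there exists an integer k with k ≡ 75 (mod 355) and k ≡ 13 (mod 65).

Both moduli are multiples of 5 = gcd(355, 65), so any solution would satisfy k ≡ 75 and k ≡ 13 modulo 5 simultaneously.
But 75 mod 5 = 0 while 13 mod 5 = 3, a contradiction.
So no integer satisfies both congruences.

No such integer exists.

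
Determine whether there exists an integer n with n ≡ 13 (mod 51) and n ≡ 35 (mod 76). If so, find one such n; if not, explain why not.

n = 3379

gcd(51, 76) = 1, so the Chinese Remainder Theorem guarantees exactly one residue class mod 3876 satisfying both.
Any solution of the first congruence is n = 13 + 51t; substituting into the second, 51t ≡ 35 − 13 ≡ 22 (mod 76).
Note 51·3 = 153 ≡ 1 (mod 76) (as 153 − 1 = 2·76), so 51⁻¹ ≡ 3.
Therefore t ≡ 3·22 = 66 (mod 76).
With t = 66: n = 13 + 51·66 = 3379.
Indeed 3379 ≡ 13 (mod 51) and 3379 ≡ 35 (mod 76).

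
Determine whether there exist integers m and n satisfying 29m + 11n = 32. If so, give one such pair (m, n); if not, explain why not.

Since gcd(29, 11) = 1, every integer is an integer combination of 29 and 11.
Run the Euclidean algorithm on 29 and 11: 29 = 2·11 + 7, 11 = 1·7 + 4, 7 = 1·4 + 3, 4 = 1·3 + 1, 3 = 3·1 + 0.
Back-substituting, 1 = 4 − 1·3 = 4 − (7 − 1·4) = −7 + 2·4 = −7 + 2·(11 − 1·7) = 2·11 − 3·7 = 2·11 − 3·(29 − 2·11) = −3·29 + 8·11; that is, 29·(-3) + 11·8 = 1.
Multiplying through by 32: m = (-3)·32 = -96, n = 8·32 = 256 is a solution.
Shifting by a multiple of (11, −29) keeps it a solution: m = -96 + 9·11 = 3, n = 256 − 9·29 = -5.
Indeed 29·3 + 11·(-5) = 87 − 55 = 32.

m = 3, n = -5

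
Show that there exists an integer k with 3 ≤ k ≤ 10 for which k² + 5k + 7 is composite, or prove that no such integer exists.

k = 5

At k = 5: 5² + 5·5 + 7 = 57 = 3·19, which is composite.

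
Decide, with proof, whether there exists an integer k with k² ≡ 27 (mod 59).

k = 26 works: 26² = 676, and 676 − 27 = 649 = 11·59.

k = 26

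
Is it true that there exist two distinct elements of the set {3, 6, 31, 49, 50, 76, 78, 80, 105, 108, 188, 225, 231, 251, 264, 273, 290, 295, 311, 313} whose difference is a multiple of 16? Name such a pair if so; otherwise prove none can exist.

49 mod 16 = 1 and 225 mod 16 = 1, so 225 − 49 = 176 = 11·16.

49 and 225 are such a pair.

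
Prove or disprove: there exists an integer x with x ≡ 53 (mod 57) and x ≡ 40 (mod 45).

No such integer exists.

Both moduli are multiples of 3 = gcd(57, 45), so any solution would satisfy x ≡ 53 and x ≡ 40 modulo 3 simultaneously.
These are incompatible: 53 − 40 = 13 is not divisible by 3.
So no integer satisfies both congruences.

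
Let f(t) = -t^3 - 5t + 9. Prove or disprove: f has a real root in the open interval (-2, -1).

f(-2) = 27 and f(-1) = 15, both positive.
f'(t) = -3t^2 - 5 has discriminant 0² − 4·(-3)·(-5) = -60 < 0, so f' has no real roots and is negative for every real t.
Hence f is strictly decreasing on ℝ, and in particular on [-2, -1]. A strictly monotone function with same-sign endpoint values stays positive on the whole interval, so f has no zero in (-2, -1).

No such root exists.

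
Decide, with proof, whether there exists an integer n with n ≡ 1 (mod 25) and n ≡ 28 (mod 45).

gcd(25, 45) = 5. If n ≡ 1 (mod 25) and n ≡ 28 (mod 45), then n ≡ 1 (mod 5) and n ≡ 28 (mod 5).
But 1 mod 5 = 1 while 28 mod 5 = 3, a contradiction.
So no integer satisfies both congruences.

No such integer exists.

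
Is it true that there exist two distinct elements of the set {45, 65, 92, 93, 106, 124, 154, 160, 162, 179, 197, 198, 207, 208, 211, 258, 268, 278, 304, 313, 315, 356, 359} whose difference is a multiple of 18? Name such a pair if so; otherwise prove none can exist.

45 mod 18 = 9 and 207 mod 18 = 9, so 207 − 45 = 162 = 9·18.

The pair (45, 207) works.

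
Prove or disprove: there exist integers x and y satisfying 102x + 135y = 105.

x = 5, y = -3

gcd(102, 135) = 3, and 3 divides 105, so integer solutions exist.
Dividing through by 3 reduces the equation to 34x + 45y = 35.
Dividing repeatedly: 45 = 1·34 + 11, 34 = 3·11 + 1, 11 = 11·1 + 0.
Unwinding: 1 = 34 − 3·11 = 34 − 3·(45 − 1·34) = −3·45 + 4·34, i.e. 34·4 + 45·(-3) = 1.
Times 35: 34·140 + 45·(-105) = 35, so (140, -105) solves it.
The general solution is x = 140 + 45k, y = -105 − 34k; taking k = -3 gives the smaller pair x = 5, y = -3.
Indeed 102·5 + 135·(-3) = 510 − 405 = 105.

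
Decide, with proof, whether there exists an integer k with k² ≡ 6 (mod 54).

No such integer exists.

Since 9 ∣ 54, a solution of k² ≡ 6 (mod 54) would also satisfy k² ≡ 6 (mod 9).
Since (9 − k)² ≡ k² (mod 9), it suffices to square k = 0, 1, …, 4: the residues are 0, 1, 4, 0, 7.
So the quadratic residues mod 9 are {0, 1, 4, 7}, and 6 is not among them.
Hence no integer k has k² ≡ 6 (mod 54).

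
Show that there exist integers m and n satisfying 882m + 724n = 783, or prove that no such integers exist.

No such integers exist.

Any value of 882m + 724n is a multiple of gcd(882, 724) = 2.
However 783 leaves remainder 1 on division by 2.
Hence no integers m, n satisfy the equation.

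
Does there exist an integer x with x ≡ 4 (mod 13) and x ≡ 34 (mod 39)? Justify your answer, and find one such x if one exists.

Both moduli are multiples of 13 = gcd(13, 39), so any solution would satisfy x ≡ 4 and x ≡ 34 modulo 13 simultaneously.
These are incompatible: 4 − 34 = -30 is not divisible by 13.
Therefore no such x exists.

No, no such integer exists.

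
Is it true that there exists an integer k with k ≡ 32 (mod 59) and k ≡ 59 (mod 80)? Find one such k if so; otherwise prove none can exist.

Since 59 and 80 share no common factor, CRT says the pair of congruences has a solution (unique mod 4720).
Write k = 32 + 59t and require 32 + 59t ≡ 59 (mod 80), i.e. 59t ≡ 27 (mod 80).
To invert 59 modulo 80: 80 = 1·59 + 21, 59 = 2·21 + 17, 21 = 1·17 + 4, 17 = 4·4 + 1, 4 = 4·1 + 0, and unwinding, 1 = 17 − 4·4 = 17 − 4·(21 − 1·17) = −4·21 + 5·17 = −4·21 + 5·(59 − 2·21) = 5·59 − 14·21 = 5·59 − 14·(80 − 1·59) = −14·80 + 19·59. Thus 59⁻¹ ≡ 19 (mod 80).
Therefore t ≡ 19·27 = 513 ≡ 33 (mod 80).
With t = 33: k = 32 + 59·33 = 1979.
Check: 1979 mod 59 = 32, 1979 mod 80 = 59. ✓

k = 1979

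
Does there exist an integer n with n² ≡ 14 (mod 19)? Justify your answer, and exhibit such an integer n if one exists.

Computing n² mod 19 for n = 0, 1, …, 9 (enough, by the symmetry n ↦ 19 − n) gives 0, 1, 4, 9, 16, 6, 17, 11, 7, 5.
So the quadratic residues mod 19 are {0, 1, 4, 5, 6, 7, 9, 11, 16, 17}, and 14 is not among them.
Hence no integer n has n² ≡ 14 (mod 19).

No such integer exists.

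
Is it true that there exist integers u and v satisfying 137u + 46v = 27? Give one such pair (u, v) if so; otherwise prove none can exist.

137 and 46 are coprime, so 137u + 46v ranges over all of ℤ.
Dividing repeatedly: 137 = 2·46 + 45, 46 = 1·45 + 1, 45 = 45·1 + 0.
Unwinding: 1 = 46 − 1·45 = 46 − (137 − 2·46) = −137 + 3·46, i.e. 137·(-1) + 46·3 = 1.
Scaling by 27 gives the particular solution (u, v) = (-27, 81).
Adding 1·46 to u and subtracting 1·137 from v gives the tidier solution (19, -56).
Indeed 137·19 + 46·(-56) = 2603 − 2576 = 27.

u = 19, v = -56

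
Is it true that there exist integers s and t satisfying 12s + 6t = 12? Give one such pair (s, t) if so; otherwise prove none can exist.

s = 0, t = 2

gcd(12, 6) = 6, and 6 divides 12, so integer solutions exist.
Dividing through by 6 reduces the equation to 2s + 1t = 2.
The coefficient of t is 1, so setting s = 0 and t = 2 already solves it.
Check: 12·0 + 6·2 = 0 + 12 = 12. ✓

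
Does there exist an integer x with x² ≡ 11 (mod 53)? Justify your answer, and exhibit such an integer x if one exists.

Take x = 8. Then 8² = 64 = 1·53 + 11, so 8² ≡ 11 (mod 53).

x = 8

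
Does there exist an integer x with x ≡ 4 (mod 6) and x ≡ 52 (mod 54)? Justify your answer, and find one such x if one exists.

x = 52

The moduli are not coprime: gcd(6, 54) = 6. Compatibility requires 6 ∣ (52 − 4) = 48, which holds, so solutions exist.
Put x = 4 + 6t, so we need 6t ≡ 48 (mod 54), equivalently (divide by 6) 1t ≡ 8 (mod 9).
So t ≡ 8 (mod 9).
Then x = 4 + 6·8 = 52.
Verify: 52 = 8·6 + 4 and 52 = 0·54 + 52. ✓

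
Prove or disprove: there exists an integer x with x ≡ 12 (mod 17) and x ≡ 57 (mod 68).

No such integer exists.

gcd(17, 68) = 17. If x ≡ 12 (mod 17) and x ≡ 57 (mod 68), then x ≡ 12 (mod 17) and x ≡ 57 (mod 17).
These are incompatible: 12 − 57 = -45 is not divisible by 17.
So no integer satisfies both congruences.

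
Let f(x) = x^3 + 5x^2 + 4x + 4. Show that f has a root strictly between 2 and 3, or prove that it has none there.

The endpoint values f(2) = 40 and f(3) = 88 are both positive. Claim: f(x) > 0 for every x in (2, 3).
Substitute x = 2 + u, where 0 < u < 1 on the interval. Expanding, f(2 + u) = u^3 + 11u^2 + 36u + 40.
The nonzero coefficients here are all positive, so for u > 0 every term is positive (or zero), and the constant term 40 is strictly positive.
Therefore f(x) > 0 throughout (2, 3), and f has no zero there.

No.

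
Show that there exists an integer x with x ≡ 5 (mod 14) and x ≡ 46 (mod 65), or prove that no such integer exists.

gcd(14, 65) = 1, so the Chinese Remainder Theorem guarantees exactly one residue class mod 910 satisfying both.
Any solution of the first congruence is x = 5 + 14t; substituting into the second, 14t ≡ 46 − 5 ≡ 41 (mod 65).
Since 14·14 = 196 = 3·65 + 1, the inverse of 14 mod 65 is 14.
Therefore t ≡ 14·41 = 574 ≡ 54 (mod 65).
Taking t = 54 gives x = 5 + 14·54 = 761.
Check: 761 mod 14 = 5, 761 mod 65 = 46. ✓

x = 761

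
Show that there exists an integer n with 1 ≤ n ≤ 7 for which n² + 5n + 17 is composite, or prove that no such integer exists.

The values for n = 1, 2, …, 7 are 23, 31, 41, 53, 67, 83, 101, and each of these is prime.
So no value in the range makes the expression composite.

No such integer n in that range exists.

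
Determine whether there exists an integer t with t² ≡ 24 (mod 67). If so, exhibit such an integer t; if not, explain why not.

t = 52

t = 52 works: 52² = 2704, and 2704 − 24 = 2680 = 40·67.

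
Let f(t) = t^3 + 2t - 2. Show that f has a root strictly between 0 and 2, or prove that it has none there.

f(0) = -2 and f(2) = 10, which have opposite signs.
Since f is a polynomial it is continuous on [0, 2].
By the Intermediate Value Theorem f must vanish at some point of (0, 2).

Yes, f has a root in the interval.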